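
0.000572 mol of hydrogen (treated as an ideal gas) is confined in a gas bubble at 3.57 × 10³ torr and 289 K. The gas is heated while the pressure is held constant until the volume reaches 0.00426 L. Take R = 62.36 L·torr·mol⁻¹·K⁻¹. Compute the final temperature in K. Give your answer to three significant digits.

From PV = nRT: V₁ = nRT₁/P₁ = 0.002888 L.
P constant ⇒ V ∝ T: P₂ = P₁; T₂ = T₁·(V₂/V₁) = 426.4 K.

T₂ ≈ 426 K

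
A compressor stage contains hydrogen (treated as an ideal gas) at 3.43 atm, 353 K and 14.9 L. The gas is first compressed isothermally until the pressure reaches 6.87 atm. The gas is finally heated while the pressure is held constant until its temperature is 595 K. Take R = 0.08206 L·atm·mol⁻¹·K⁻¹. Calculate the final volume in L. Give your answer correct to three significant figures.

V₃ ≈ 12.5 L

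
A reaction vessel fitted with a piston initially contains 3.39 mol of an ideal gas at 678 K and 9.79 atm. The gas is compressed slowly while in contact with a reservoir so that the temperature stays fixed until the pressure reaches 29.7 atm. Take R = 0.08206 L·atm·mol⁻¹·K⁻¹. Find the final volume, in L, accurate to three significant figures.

V₂ ≈ 6.35 L

From PV = nRT: V₁ = nRT₁/P₁ = 19.27 L.
Isothermal, so P V is constant: T₂ = T₁; V₂ = V₁·(P₁/P₂) = 6.350 L.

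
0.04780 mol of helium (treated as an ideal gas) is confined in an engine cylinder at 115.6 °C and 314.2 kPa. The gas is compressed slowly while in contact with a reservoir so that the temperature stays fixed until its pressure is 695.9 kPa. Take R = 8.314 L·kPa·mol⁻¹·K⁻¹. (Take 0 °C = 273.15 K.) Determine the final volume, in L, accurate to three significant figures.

Convert: T₁ = 388.8 K.
From PV = nRT: V₁ = nRT₁/P₁ = 0.4917 L.
T constant ⇒ Boyle's law P V = const: T₂ = T₁; V₂ = V₁·(P₁/P₂) = 0.2220 L.

V₂ ≈ 0.222 L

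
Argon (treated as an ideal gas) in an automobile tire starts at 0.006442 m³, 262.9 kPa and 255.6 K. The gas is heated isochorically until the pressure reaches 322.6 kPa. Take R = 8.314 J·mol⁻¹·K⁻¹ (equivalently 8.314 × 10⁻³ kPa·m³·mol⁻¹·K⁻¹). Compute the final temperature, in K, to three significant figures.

V constant ⇒ P ∝ T: V₂ = V₁; T₂ = T₁·(P₂/P₁) = 313.6 K.

T₂ ≈ 314 K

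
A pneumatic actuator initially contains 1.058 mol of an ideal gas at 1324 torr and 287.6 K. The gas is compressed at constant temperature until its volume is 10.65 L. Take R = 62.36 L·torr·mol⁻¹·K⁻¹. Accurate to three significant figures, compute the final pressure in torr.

From PV = nRT: V₁ = nRT₁/P₁ = 14.33 L.
T constant ⇒ Boyle's law P V = const: T₂ = T₁; P₂ = P₁·(V₁/V₂) = 1782 torr.

P₂ ≈ 1.78e+03 torr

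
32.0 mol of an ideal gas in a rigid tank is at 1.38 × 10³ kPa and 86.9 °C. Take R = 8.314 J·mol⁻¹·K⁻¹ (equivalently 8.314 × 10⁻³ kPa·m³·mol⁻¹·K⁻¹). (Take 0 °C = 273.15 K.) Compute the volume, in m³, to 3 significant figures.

Convert: T = 360.05 K.
PV = nRT ⇒ V = nRT/P = (32.0 × 8.314 × 10⁻³ × 360.05) / 1.38e+03

V ≈ 0.0694 m³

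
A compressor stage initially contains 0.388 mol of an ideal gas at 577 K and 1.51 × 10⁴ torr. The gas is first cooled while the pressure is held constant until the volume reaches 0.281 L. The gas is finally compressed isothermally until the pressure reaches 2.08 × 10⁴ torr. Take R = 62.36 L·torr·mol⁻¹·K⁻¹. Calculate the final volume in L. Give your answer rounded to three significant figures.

V₃ ≈ 0.204 L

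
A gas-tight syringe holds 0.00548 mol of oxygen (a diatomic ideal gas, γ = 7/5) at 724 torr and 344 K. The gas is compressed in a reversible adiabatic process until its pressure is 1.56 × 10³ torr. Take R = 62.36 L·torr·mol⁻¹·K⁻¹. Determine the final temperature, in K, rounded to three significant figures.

From PV = nRT: V₁ = nRT₁/P₁ = 0.1624 L.
Reversible adiabatic, γ = 7/5: T₂ = T₁·(P₂/P₁)^((γ−1)/γ) = 428.4 K; V₂ = V₁·(P₁/P₂)^(1/γ) = 0.09384 L.

T₂ ≈ 428 K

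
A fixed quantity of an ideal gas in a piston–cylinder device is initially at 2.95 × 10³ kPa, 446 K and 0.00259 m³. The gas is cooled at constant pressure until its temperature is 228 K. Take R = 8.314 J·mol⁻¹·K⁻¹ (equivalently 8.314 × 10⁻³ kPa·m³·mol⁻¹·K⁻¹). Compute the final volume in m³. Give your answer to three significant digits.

V₂ ≈ 0.00132 m³

Isobaric, so V/T is constant: P₂ = P₁; V₂ = V₁·(T₂/T₁) = 0.001324 m³.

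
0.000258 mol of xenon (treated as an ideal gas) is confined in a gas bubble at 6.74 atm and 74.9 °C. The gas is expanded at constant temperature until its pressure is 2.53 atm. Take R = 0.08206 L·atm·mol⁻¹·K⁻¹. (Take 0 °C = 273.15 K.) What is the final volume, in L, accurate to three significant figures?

Convert: T₁ = 348.0 K.
From PV = nRT: V₁ = nRT₁/P₁ = 0.001093 L.
Isothermal, so P V is constant: T₂ = T₁; V₂ = V₁·(P₁/P₂) = 0.002913 L.

V₂ ≈ 0.00291 L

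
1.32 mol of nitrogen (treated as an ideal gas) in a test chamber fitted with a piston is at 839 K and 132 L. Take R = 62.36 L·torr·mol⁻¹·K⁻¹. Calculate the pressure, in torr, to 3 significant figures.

P ≈ 523 torr

PV = nRT ⇒ P = nRT/V = (1.32 × 62.36 × 839) / 132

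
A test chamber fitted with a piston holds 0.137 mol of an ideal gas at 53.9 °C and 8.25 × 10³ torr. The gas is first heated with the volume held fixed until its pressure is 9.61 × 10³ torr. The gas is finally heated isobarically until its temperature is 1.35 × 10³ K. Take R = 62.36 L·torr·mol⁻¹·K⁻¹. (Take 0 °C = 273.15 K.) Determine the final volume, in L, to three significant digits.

Convert: T₁ = 327.0 K.
From PV = nRT: V₁ = nRT₁/P₁ = 0.3387 L.
V constant ⇒ P ∝ T: V₂ = V₁; T₂ = T₁·(P₂/P₁) = 381.0 K.
P constant ⇒ V ∝ T: P₃ = P₂; V₃ = V₂·(T₃/T₂) = 1.200 L.

V₃ ≈ 1.20 L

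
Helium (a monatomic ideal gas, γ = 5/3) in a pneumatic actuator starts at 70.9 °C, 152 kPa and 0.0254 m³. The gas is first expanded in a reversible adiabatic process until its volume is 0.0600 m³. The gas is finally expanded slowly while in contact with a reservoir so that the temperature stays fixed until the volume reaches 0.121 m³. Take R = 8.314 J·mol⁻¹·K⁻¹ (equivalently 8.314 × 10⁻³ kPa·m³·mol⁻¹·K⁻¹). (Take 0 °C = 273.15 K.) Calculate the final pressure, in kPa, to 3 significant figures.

P₃ ≈ 18.0 kPa

Convert: T₁ = 344.0 K.
Reversible adiabatic, γ = 5/3: T₂ = T₁·(V₁/V₂)^(γ−1) = 194.0 K; P₂ = P₁·(V₁/V₂)^γ = 36.28 kPa.
Isothermal, so P V is constant: T₃ = T₂; P₃ = P₂·(V₂/V₃) = 17.99 kPa.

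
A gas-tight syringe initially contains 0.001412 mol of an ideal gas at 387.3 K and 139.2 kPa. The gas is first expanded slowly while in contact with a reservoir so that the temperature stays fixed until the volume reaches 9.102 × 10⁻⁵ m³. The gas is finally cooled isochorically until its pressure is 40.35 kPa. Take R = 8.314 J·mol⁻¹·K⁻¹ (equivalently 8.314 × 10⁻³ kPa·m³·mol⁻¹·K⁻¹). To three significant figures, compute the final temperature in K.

From PV = nRT: V₁ = nRT₁/P₁ = 3.266e-05 m³.
Isothermal, so P V is constant: T₂ = T₁; P₂ = P₁·(V₁/V₂) = 49.95 kPa.
Isochoric, so P/T is constant: V₃ = V₂; T₃ = T₂·(P₃/P₂) = 312.8 K.

T₃ ≈ 313 K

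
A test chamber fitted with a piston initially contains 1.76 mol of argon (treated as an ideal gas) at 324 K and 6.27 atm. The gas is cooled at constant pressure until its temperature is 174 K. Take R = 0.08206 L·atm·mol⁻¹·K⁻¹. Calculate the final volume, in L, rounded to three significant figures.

V₂ ≈ 4.01 L

From PV = nRT: V₁ = nRT₁/P₁ = 7.463 L.
P constant ⇒ V ∝ T: P₂ = P₁; V₂ = V₁·(T₂/T₁) = 4.008 L.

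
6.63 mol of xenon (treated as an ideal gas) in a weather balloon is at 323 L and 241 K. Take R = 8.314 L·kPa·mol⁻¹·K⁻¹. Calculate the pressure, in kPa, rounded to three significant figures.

PV = nRT ⇒ P = nRT/V = (6.63 × 8.314 × 241) / 323

P ≈ 41.1 kPa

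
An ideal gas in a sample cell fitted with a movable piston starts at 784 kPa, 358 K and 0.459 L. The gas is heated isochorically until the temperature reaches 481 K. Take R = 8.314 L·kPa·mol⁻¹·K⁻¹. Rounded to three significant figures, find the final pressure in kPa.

V constant ⇒ P ∝ T: V₂ = V₁; P₂ = P₁·(T₂/T₁) = 1053 kPa.

P₂ ≈ 1.05e+03 kPa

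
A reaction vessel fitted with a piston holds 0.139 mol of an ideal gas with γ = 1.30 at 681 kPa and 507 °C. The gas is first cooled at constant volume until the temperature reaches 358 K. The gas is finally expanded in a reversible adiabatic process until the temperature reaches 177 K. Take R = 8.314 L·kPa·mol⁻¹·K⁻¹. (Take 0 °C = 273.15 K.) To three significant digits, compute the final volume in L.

V₃ ≈ 13.9 L

Convert: T₁ = 780.1 K.
From PV = nRT: V₁ = nRT₁/P₁ = 1.324 L.
V constant ⇒ P ∝ T: V₂ = V₁; P₂ = P₁·(T₂/T₁) = 312.5 kPa.
Reversible adiabatic, γ = 1.30: P₃ = P₂·(T₃/T₂)^(γ/(γ−1)) = 14.77 kPa; V₃ = V₂·(T₂/T₃)^(1/(γ−1)) = 13.85 L.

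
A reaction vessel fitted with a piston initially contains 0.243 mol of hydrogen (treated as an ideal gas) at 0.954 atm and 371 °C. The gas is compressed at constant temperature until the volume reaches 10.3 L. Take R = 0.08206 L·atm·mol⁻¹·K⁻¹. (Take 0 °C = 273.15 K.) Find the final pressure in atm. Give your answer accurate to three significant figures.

Convert: T₁ = 644.1 K.
From PV = nRT: V₁ = nRT₁/P₁ = 13.46 L.
Isothermal, so P V is constant: T₂ = T₁; P₂ = P₁·(V₁/V₂) = 1.247 atm.

P₂ ≈ 1.25 atm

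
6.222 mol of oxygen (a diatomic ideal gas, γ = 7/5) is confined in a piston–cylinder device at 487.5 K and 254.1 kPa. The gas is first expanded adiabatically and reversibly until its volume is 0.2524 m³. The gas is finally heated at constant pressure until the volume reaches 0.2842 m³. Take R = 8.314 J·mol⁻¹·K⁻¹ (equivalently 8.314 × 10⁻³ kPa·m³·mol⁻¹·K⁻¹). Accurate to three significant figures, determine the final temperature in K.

From PV = nRT: V₁ = nRT₁/P₁ = 0.09925 m³.
Reversible adiabatic, γ = 7/5: T₂ = T₁·(V₁/V₂)^(γ−1) = 335.6 K; P₂ = P₁·(V₁/V₂)^γ = 68.78 kPa.
P constant ⇒ V ∝ T: P₃ = P₂; T₃ = T₂·(V₃/V₂) = 377.9 K.

T₃ ≈ 378 K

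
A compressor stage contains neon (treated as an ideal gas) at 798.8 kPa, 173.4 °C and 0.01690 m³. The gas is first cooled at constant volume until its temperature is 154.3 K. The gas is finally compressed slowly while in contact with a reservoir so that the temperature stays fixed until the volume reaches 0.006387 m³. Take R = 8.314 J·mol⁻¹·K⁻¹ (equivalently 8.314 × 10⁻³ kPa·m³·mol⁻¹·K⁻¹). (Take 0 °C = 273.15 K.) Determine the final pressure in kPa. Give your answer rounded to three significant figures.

P₃ ≈ 730 kPa

Convert: T₁ = 446.5 K.
Isochoric, so P/T is constant: V₂ = V₁; P₂ = P₁·(T₂/T₁) = 276.0 kPa.
T constant ⇒ Boyle's law P V = const: T₃ = T₂; P₃ = P₂·(V₂/V₃) = 730.3 kPa.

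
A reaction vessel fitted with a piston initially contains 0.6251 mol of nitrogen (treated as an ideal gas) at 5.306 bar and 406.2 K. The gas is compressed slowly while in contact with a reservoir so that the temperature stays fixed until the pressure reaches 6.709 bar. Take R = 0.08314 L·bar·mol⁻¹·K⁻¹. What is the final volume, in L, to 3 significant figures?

V₂ ≈ 3.15 L

From PV = nRT: V₁ = nRT₁/P₁ = 3.979 L.
Isothermal, so P V is constant: T₂ = T₁; V₂ = V₁·(P₁/P₂) = 3.147 L.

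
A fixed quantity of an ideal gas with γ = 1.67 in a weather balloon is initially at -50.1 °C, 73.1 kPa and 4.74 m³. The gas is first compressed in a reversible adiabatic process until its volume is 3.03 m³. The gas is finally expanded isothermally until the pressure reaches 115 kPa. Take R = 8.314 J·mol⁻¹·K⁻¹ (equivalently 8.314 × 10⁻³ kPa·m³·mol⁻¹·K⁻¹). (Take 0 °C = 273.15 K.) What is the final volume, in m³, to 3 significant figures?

Convert: T₁ = 223.0 K.
Reversible adiabatic, γ = 1.67: T₂ = T₁·(V₁/V₂)^(γ−1) = 301.0 K; P₂ = P₁·(V₁/V₂)^γ = 154.3 kPa.
T constant ⇒ Boyle's law P V = const: T₃ = T₂; V₃ = V₂·(P₂/P₃) = 4.066 m³.

V₃ ≈ 4.07 m³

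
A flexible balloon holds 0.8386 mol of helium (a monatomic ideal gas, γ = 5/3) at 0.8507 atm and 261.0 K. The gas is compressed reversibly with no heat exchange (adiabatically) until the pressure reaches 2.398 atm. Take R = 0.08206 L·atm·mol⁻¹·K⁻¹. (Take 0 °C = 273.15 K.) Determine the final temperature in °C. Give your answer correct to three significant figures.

T₂ ≈ 122 °C

From PV = nRT: V₁ = nRT₁/P₁ = 21.11 L.
Adiabatic (γ = 5/3), T V^(γ−1) and P V^γ constant: T₂ = T₁·(P₂/P₁)^((γ−1)/γ) = 395.1 K; V₂ = V₁·(P₁/P₂)^(1/γ) = 11.34 L.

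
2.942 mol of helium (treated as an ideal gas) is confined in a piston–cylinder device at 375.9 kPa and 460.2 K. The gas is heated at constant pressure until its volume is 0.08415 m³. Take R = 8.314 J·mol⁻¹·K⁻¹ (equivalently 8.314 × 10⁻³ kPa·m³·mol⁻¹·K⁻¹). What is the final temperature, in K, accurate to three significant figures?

T₂ ≈ 1.29e+03 K

From PV = nRT: V₁ = nRT₁/P₁ = 0.02995 m³.
P constant ⇒ V ∝ T: P₂ = P₁; T₂ = T₁·(V₂/V₁) = 1293 K.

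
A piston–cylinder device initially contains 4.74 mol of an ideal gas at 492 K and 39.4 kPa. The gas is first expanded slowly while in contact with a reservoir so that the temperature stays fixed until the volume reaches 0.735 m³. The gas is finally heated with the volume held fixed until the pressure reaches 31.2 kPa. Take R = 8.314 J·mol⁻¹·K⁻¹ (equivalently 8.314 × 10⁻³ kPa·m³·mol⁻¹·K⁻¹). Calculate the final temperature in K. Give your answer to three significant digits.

T₃ ≈ 582 K

From PV = nRT: V₁ = nRT₁/P₁ = 0.4921 m³.
Isothermal, so P V is constant: T₂ = T₁; P₂ = P₁·(V₁/V₂) = 26.38 kPa.
V constant ⇒ P ∝ T: V₃ = V₂; T₃ = T₂·(P₃/P₂) = 581.9 K.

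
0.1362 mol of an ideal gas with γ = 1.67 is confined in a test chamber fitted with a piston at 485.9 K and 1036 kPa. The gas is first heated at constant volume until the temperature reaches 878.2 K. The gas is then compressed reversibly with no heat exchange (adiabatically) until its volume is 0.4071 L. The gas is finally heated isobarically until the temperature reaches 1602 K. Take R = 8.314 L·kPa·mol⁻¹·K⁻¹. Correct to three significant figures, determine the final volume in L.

V₄ ≈ 0.621 L

From PV = nRT: V₁ = nRT₁/P₁ = 0.5311 L.
Isochoric, so P/T is constant: V₂ = V₁; P₂ = P₁·(T₂/T₁) = 1872 kPa.
Adiabatic (γ = 1.67), T V^(γ−1) and P V^γ constant: T₃ = T₂·(V₂/V₃)^(γ−1) = 1049 K; P₃ = P₂·(V₂/V₃)^γ = 2919 kPa.
P constant ⇒ V ∝ T: P₄ = P₃; V₄ = V₃·(T₄/T₃) = 0.6214 L.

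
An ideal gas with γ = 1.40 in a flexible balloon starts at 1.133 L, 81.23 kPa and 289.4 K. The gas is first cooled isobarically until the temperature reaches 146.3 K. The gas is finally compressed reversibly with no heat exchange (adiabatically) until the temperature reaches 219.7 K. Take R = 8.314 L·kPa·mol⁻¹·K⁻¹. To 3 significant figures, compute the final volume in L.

Isobaric, so V/T is constant: P₂ = P₁; V₂ = V₁·(T₂/T₁) = 0.5728 L.
Reversible adiabatic, γ = 1.40: P₃ = P₂·(T₃/T₂)^(γ/(γ−1)) = 337.1 kPa; V₃ = V₂·(T₂/T₃)^(1/(γ−1)) = 0.2073 L.

V₃ ≈ 0.207 L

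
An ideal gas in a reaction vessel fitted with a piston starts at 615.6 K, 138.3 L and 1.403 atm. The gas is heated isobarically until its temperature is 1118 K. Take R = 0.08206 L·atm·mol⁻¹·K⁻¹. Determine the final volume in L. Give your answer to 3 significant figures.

Isobaric, so V/T is constant: P₂ = P₁; V₂ = V₁·(T₂/T₁) = 251.2 L.

V₂ ≈ 251 L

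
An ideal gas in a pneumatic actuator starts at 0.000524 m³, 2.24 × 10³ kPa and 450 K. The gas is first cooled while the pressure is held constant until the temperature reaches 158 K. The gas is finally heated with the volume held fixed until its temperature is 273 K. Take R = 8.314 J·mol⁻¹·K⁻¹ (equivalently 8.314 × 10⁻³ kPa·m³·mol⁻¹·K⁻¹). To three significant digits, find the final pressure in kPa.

P₃ ≈ 3.87e+03 kPa

Isobaric, so V/T is constant: P₂ = P₁; V₂ = V₁·(T₂/T₁) = 0.0001840 m³.
V constant ⇒ P ∝ T: V₃ = V₂; P₃ = P₂·(T₃/T₂) = 3870 kPa.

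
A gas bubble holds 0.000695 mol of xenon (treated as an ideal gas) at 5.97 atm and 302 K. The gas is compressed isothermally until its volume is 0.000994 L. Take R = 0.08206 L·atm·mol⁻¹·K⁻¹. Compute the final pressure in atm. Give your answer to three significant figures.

P₂ ≈ 17.3 atm

From PV = nRT: V₁ = nRT₁/P₁ = 0.002885 L.
T constant ⇒ Boyle's law P V = const: T₂ = T₁; P₂ = P₁·(V₁/V₂) = 17.33 atm.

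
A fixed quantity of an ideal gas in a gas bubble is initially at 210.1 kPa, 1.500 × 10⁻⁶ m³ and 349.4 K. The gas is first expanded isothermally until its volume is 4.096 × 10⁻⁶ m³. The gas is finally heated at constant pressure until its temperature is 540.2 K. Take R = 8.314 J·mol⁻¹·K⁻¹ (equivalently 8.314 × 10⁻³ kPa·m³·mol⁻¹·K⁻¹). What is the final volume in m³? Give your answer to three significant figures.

V₃ ≈ 6.33e-06 m³

T constant ⇒ Boyle's law P V = const: T₂ = T₁; P₂ = P₁·(V₁/V₂) = 76.94 kPa.
Isobaric, so V/T is constant: P₃ = P₂; V₃ = V₂·(T₃/T₂) = 6.333e-06 m³.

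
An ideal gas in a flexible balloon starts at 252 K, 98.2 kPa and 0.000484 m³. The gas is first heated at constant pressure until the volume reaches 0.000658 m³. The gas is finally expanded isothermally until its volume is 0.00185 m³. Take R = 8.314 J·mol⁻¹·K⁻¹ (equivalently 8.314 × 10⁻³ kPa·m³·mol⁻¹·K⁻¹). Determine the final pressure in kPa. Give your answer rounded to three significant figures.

P₃ ≈ 34.9 kPa

P constant ⇒ V ∝ T: P₂ = P₁; T₂ = T₁·(V₂/V₁) = 342.6 K.
Isothermal, so P V is constant: T₃ = T₂; P₃ = P₂·(V₂/V₃) = 34.93 kPa.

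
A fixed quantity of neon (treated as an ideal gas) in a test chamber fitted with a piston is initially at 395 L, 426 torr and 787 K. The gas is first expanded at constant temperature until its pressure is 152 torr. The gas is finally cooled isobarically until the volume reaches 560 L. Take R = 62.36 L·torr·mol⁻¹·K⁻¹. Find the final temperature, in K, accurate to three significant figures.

Isothermal, so P V is constant: T₂ = T₁; V₂ = V₁·(P₁/P₂) = 1107 L.
Isobaric, so V/T is constant: P₃ = P₂; T₃ = T₂·(V₃/V₂) = 398.1 K.

T₃ ≈ 398 K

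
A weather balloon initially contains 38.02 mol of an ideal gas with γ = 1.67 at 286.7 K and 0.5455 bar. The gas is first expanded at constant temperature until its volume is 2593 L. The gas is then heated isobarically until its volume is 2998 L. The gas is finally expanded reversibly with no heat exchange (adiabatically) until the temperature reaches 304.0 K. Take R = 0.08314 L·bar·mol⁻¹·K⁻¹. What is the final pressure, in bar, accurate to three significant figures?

P₄ ≈ 0.282 bar

From PV = nRT: V₁ = nRT₁/P₁ = 1661 L.
T constant ⇒ Boyle's law P V = const: T₂ = T₁; P₂ = P₁·(V₁/V₂) = 0.3495 bar.
P constant ⇒ V ∝ T: P₃ = P₂; T₃ = T₂·(V₃/V₂) = 331.5 K.
Reversible adiabatic, γ = 1.67: P₄ = P₃·(T₄/T₃)^(γ/(γ−1)) = 0.2817 bar; V₄ = V₃·(T₃/T₄)^(1/(γ−1)) = 3411 L.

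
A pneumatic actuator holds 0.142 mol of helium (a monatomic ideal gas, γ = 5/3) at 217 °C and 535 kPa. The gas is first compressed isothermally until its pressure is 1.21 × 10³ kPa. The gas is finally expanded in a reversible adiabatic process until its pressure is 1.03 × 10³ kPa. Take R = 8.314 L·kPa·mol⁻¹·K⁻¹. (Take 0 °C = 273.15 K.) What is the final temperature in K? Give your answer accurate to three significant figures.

T₃ ≈ 460 K

Convert: T₁ = 490.1 K.
From PV = nRT: V₁ = nRT₁/P₁ = 1.082 L.
Isothermal, so P V is constant: T₂ = T₁; V₂ = V₁·(P₁/P₂) = 0.4782 L.
Adiabatic (γ = 5/3), T V^(γ−1) and P V^γ constant: T₃ = T₂·(P₃/P₂)^((γ−1)/γ) = 459.6 K; V₃ = V₂·(P₂/P₃)^(1/γ) = 0.5268 L.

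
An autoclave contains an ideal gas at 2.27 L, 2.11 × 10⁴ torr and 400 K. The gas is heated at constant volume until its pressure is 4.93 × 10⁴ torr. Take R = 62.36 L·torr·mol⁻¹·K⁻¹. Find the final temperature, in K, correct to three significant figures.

V constant ⇒ P ∝ T: V₂ = V₁; T₂ = T₁·(P₂/P₁) = 934.6 K.

T₂ ≈ 935 K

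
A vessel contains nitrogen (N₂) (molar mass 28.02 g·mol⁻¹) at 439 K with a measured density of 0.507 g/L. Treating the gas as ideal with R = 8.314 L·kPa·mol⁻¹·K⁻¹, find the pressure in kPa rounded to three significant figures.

ρ = PM/(RT) ⇒ P = ρRT/M = (0.507 × 8.314 × 439.0) / 28.02

P ≈ 66.0 kPa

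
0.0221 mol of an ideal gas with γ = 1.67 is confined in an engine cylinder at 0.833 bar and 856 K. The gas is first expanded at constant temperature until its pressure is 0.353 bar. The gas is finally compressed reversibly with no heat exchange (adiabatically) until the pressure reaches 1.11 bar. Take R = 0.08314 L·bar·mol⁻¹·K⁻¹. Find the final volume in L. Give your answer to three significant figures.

From PV = nRT: V₁ = nRT₁/P₁ = 1.888 L.
T constant ⇒ Boyle's law P V = const: T₂ = T₁; V₂ = V₁·(P₁/P₂) = 4.456 L.
Adiabatic (γ = 1.67), T V^(γ−1) and P V^γ constant: T₃ = T₂·(P₃/P₂)^((γ−1)/γ) = 1355 K; V₃ = V₂·(P₂/P₃)^(1/γ) = 2.244 L.

V₃ ≈ 2.24 L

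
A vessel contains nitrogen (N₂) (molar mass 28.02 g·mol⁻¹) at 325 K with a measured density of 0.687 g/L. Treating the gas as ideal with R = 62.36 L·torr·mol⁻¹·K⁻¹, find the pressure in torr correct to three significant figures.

P ≈ 497 torr

ρ = PM/(RT) ⇒ P = ρRT/M = (0.687 × 62.36 × 325.0) / 28.02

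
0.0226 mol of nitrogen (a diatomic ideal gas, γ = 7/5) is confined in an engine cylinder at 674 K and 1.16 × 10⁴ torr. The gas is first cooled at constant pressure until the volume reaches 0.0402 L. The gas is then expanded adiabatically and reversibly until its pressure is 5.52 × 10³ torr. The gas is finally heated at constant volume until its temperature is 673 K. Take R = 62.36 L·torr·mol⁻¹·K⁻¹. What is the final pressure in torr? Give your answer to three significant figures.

P₄ ≈ 1.39e+04 torr

From PV = nRT: V₁ = nRT₁/P₁ = 0.08189 L.
Isobaric, so V/T is constant: P₂ = P₁; T₂ = T₁·(V₂/V₁) = 330.9 K.
Reversible adiabatic, γ = 7/5: T₃ = T₂·(P₃/P₂)^((γ−1)/γ) = 267.6 K; V₃ = V₂·(P₂/P₃)^(1/γ) = 0.06833 L.
Isochoric, so P/T is constant: V₄ = V₃; P₄ = P₃·(T₄/T₃) = 1.388e+04 torr.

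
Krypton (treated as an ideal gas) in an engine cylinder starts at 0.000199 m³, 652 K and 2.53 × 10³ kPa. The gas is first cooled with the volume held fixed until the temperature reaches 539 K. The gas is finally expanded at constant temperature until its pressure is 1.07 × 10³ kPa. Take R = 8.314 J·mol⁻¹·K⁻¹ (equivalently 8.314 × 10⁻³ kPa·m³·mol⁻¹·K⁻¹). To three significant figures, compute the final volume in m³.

V₃ ≈ 0.000389 m³

V constant ⇒ P ∝ T: V₂ = V₁; P₂ = P₁·(T₂/T₁) = 2092 kPa.
Isothermal, so P V is constant: T₃ = T₂; V₃ = V₂·(P₂/P₃) = 0.0003890 m³.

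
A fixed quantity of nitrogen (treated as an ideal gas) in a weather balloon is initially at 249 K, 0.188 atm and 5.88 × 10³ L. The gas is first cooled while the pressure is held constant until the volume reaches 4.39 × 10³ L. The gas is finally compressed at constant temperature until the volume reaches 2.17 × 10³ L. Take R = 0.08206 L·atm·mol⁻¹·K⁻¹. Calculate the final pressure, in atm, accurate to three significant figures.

P₃ ≈ 0.380 atm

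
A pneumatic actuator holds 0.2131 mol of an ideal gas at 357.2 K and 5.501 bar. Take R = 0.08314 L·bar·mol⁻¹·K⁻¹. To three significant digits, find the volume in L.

V ≈ 1.15 L

PV = nRT ⇒ V = nRT/P = (0.2131 × 0.08314 × 357.2) / 5.501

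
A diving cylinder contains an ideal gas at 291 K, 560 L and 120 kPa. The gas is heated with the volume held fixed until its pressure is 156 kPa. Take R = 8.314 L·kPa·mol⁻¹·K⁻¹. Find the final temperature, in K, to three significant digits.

T₂ ≈ 378 K

Isochoric, so P/T is constant: V₂ = V₁; T₂ = T₁·(P₂/P₁) = 378.3 K.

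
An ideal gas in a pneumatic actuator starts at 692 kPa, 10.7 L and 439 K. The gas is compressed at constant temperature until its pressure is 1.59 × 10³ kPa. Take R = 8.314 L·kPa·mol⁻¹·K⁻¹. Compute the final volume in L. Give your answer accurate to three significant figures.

T constant ⇒ Boyle's law P V = const: T₂ = T₁; V₂ = V₁·(P₁/P₂) = 4.657 L.

V₂ ≈ 4.66 L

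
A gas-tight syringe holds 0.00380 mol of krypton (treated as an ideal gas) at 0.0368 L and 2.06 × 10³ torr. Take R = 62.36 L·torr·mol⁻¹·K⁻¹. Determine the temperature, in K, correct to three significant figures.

T ≈ 320 K

PV = nRT ⇒ T = PV/(nR) = (2.06e+03 × 0.0368) / (0.00380 × 62.36)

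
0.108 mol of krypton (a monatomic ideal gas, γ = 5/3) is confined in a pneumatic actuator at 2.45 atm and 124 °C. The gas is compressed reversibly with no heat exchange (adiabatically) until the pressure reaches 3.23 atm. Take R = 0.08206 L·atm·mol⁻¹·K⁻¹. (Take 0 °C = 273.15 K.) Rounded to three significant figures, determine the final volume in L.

V₂ ≈ 1.22 L

Convert: T₁ = 397.1 K.
From PV = nRT: V₁ = nRT₁/P₁ = 1.437 L.
Reversible adiabatic, γ = 5/3: T₂ = T₁·(P₂/P₁)^((γ−1)/γ) = 443.6 K; V₂ = V₁·(P₁/P₂)^(1/γ) = 1.217 L.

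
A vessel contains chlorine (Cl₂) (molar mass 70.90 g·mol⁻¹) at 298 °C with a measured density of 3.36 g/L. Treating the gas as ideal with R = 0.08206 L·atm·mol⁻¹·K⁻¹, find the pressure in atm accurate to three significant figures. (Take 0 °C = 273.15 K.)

ρ = PM/(RT) ⇒ P = ρRT/M = (3.36 × 0.08206 × 571.1) / 70.90

P ≈ 2.22 atm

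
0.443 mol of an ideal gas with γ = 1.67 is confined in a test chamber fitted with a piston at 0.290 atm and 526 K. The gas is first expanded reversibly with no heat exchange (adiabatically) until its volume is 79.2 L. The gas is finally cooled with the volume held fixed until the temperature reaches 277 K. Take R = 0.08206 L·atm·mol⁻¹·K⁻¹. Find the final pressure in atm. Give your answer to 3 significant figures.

P₃ ≈ 0.127 atm

From PV = nRT: V₁ = nRT₁/P₁ = 65.94 L.
Reversible adiabatic, γ = 1.67: T₂ = T₁·(V₁/V₂)^(γ−1) = 465.2 K; P₂ = P₁·(V₁/V₂)^γ = 0.2135 atm.
V constant ⇒ P ∝ T: V₃ = V₂; P₃ = P₂·(T₃/T₂) = 0.1271 atm.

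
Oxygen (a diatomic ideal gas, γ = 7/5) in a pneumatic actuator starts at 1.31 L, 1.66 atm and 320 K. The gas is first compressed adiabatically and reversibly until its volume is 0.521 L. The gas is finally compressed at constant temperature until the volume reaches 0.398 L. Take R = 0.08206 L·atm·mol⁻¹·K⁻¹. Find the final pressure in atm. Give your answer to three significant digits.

Reversible adiabatic, γ = 7/5: T₂ = T₁·(V₁/V₂)^(γ−1) = 462.7 K; P₂ = P₁·(V₁/V₂)^γ = 6.036 atm.
T constant ⇒ Boyle's law P V = const: T₃ = T₂; P₃ = P₂·(V₂/V₃) = 7.901 atm.

P₃ ≈ 7.90 atm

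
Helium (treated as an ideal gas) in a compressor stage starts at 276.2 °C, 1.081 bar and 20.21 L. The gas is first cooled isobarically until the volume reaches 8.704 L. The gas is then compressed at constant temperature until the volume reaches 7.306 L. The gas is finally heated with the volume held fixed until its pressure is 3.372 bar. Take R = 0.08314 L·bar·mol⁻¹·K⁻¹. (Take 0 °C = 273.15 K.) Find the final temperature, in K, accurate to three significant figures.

T₄ ≈ 619 K

Convert: T₁ = 549.3 K.
P constant ⇒ V ∝ T: P₂ = P₁; T₂ = T₁·(V₂/V₁) = 236.6 K.
T constant ⇒ Boyle's law P V = const: T₃ = T₂; P₃ = P₂·(V₂/V₃) = 1.288 bar.
V constant ⇒ P ∝ T: V₄ = V₃; T₄ = T₃·(P₄/P₃) = 619.5 K.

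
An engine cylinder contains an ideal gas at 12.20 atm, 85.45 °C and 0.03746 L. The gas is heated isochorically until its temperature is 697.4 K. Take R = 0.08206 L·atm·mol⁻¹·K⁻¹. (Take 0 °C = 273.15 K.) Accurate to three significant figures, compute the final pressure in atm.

Convert: T₁ = 358.6 K.
V constant ⇒ P ∝ T: V₂ = V₁; P₂ = P₁·(T₂/T₁) = 23.73 atm.

P₂ ≈ 23.7 atm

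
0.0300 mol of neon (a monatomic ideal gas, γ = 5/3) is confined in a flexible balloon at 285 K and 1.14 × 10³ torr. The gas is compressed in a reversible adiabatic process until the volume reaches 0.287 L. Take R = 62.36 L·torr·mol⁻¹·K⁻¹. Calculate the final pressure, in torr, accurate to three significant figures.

P₂ ≈ 2.57e+03 torr

From PV = nRT: V₁ = nRT₁/P₁ = 0.4677 L.
Adiabatic (γ = 5/3), T V^(γ−1) and P V^γ constant: T₂ = T₁·(V₁/V₂)^(γ−1) = 394.7 K; P₂ = P₁·(V₁/V₂)^γ = 2573 torr.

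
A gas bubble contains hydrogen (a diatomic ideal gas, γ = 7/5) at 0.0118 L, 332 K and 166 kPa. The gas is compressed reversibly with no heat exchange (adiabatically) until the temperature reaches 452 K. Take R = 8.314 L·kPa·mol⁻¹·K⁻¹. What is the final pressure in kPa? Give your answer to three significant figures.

P₂ ≈ 489 kPa

Reversible adiabatic, γ = 7/5: P₂ = P₁·(T₂/T₁)^(γ/(γ−1)) = 488.8 kPa; V₂ = V₁·(T₁/T₂)^(1/(γ−1)) = 0.005456 L.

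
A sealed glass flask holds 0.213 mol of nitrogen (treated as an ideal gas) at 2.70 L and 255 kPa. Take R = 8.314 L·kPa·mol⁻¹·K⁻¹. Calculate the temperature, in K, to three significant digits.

PV = nRT ⇒ T = PV/(nR) = (255 × 2.70) / (0.213 × 8.314)

T ≈ 389 K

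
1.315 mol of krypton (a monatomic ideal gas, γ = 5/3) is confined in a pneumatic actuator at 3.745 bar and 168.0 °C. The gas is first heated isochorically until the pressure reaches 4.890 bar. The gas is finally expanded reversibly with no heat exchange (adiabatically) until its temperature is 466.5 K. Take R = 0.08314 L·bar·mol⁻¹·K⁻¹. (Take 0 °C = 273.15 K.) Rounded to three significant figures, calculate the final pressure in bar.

Convert: T₁ = 441.1 K.
From PV = nRT: V₁ = nRT₁/P₁ = 12.88 L.
Isochoric, so P/T is constant: V₂ = V₁; T₂ = T₁·(P₂/P₁) = 576.0 K.
Adiabatic (γ = 5/3), T V^(γ−1) and P V^γ constant: P₃ = P₂·(T₃/T₂)^(γ/(γ−1)) = 2.886 bar; V₃ = V₂·(T₂/T₃)^(1/(γ−1)) = 17.67 L.

P₃ ≈ 2.89 bar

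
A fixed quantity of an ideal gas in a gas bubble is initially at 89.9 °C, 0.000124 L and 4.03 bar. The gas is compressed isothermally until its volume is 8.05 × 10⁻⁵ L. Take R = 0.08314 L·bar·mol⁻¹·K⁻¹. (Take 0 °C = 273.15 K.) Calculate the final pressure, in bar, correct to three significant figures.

P₂ ≈ 6.21 bar

Convert: T₁ = 363.0 K.
T constant ⇒ Boyle's law P V = const: T₂ = T₁; P₂ = P₁·(V₁/V₂) = 6.208 bar.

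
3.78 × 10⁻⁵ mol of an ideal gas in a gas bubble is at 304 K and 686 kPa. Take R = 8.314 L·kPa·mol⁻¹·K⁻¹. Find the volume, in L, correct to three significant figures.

PV = nRT ⇒ V = nRT/P = (3.78e-05 × 8.314 × 304) / 686

V ≈ 0.000139 L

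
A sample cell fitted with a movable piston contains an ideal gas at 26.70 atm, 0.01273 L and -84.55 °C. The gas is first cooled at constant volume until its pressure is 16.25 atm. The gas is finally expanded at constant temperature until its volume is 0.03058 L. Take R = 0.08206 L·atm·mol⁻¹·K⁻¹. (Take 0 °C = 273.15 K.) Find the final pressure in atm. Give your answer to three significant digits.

P₃ ≈ 6.76 atm

Convert: T₁ = 188.6 K.
Isochoric, so P/T is constant: V₂ = V₁; T₂ = T₁·(P₂/P₁) = 114.8 K.
T constant ⇒ Boyle's law P V = const: T₃ = T₂; P₃ = P₂·(V₂/V₃) = 6.765 atm.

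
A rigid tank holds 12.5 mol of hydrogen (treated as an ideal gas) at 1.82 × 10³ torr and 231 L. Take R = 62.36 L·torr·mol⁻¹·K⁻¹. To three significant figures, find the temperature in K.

T ≈ 539 K

PV = nRT ⇒ T = PV/(nR) = (1.82e+03 × 231) / (12.5 × 62.36)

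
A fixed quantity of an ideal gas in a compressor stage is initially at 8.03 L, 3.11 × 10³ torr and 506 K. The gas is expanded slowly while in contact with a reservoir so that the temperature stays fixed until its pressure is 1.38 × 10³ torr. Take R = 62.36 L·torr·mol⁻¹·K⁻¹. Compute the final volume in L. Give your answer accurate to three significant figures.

T constant ⇒ Boyle's law P V = const: T₂ = T₁; V₂ = V₁·(P₁/P₂) = 18.10 L.

V₂ ≈ 18.1 L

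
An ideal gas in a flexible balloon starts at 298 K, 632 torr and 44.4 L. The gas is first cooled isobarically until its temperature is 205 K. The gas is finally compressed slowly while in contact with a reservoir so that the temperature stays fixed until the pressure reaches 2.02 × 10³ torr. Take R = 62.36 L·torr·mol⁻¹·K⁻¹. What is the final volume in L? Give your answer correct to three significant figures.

P constant ⇒ V ∝ T: P₂ = P₁; V₂ = V₁·(T₂/T₁) = 30.54 L.
Isothermal, so P V is constant: T₃ = T₂; V₃ = V₂·(P₂/P₃) = 9.556 L.

V₃ ≈ 9.56 L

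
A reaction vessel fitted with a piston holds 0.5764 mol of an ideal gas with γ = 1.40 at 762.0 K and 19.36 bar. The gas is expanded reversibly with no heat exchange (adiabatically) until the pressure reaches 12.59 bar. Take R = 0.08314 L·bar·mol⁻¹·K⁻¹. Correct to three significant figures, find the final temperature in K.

T₂ ≈ 674 K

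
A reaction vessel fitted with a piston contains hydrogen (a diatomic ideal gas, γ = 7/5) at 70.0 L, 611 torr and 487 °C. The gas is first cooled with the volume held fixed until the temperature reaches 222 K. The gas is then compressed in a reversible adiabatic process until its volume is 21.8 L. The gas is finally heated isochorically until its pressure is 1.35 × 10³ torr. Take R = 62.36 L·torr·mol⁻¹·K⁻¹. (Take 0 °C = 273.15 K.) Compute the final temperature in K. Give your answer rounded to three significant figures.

T₄ ≈ 523 K

Convert: T₁ = 760.1 K.
Isochoric, so P/T is constant: V₂ = V₁; P₂ = P₁·(T₂/T₁) = 178.4 torr.
Adiabatic (γ = 7/5), T V^(γ−1) and P V^γ constant: T₃ = T₂·(V₂/V₃)^(γ−1) = 354.0 K; P₃ = P₂·(V₂/V₃)^γ = 913.7 torr.
V constant ⇒ P ∝ T: V₄ = V₃; T₄ = T₃·(P₄/P₃) = 523.1 K.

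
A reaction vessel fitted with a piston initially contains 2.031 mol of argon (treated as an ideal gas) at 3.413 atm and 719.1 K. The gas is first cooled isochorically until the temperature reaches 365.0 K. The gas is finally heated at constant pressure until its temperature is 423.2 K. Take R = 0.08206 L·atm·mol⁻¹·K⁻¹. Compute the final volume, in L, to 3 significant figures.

From PV = nRT: V₁ = nRT₁/P₁ = 35.12 L.
V constant ⇒ P ∝ T: V₂ = V₁; P₂ = P₁·(T₂/T₁) = 1.732 atm.
P constant ⇒ V ∝ T: P₃ = P₂; V₃ = V₂·(T₃/T₂) = 40.71 L.

V₃ ≈ 40.7 L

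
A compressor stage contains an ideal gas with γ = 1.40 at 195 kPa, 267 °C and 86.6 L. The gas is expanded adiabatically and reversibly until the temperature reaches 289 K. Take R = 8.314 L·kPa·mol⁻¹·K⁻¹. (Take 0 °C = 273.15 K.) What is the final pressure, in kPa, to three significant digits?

P₂ ≈ 21.8 kPa

Convert: T₁ = 540.1 K.
Adiabatic (γ = 1.40), T V^(γ−1) and P V^γ constant: P₂ = P₁·(T₂/T₁)^(γ/(γ−1)) = 21.85 kPa; V₂ = V₁·(T₁/T₂)^(1/(γ−1)) = 413.6 L.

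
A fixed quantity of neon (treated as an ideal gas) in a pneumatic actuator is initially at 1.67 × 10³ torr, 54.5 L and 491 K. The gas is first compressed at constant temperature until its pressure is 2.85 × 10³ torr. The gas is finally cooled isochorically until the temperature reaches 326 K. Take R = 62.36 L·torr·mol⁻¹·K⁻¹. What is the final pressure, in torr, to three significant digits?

P₃ ≈ 1.89e+03 torr

Isothermal, so P V is constant: T₂ = T₁; V₂ = V₁·(P₁/P₂) = 31.94 L.
Isochoric, so P/T is constant: V₃ = V₂; P₃ = P₂·(T₃/T₂) = 1892 torr.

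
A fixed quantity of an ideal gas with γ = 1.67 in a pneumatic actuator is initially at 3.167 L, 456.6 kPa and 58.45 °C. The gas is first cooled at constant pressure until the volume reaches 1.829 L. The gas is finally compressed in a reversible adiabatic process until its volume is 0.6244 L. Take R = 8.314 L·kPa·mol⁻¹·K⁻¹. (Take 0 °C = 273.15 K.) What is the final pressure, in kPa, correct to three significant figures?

P₃ ≈ 2.75e+03 kPa

Convert: T₁ = 331.6 K.
P constant ⇒ V ∝ T: P₂ = P₁; T₂ = T₁·(V₂/V₁) = 191.5 K.
Adiabatic (γ = 1.67), T V^(γ−1) and P V^γ constant: T₃ = T₂·(V₂/V₃)^(γ−1) = 393.5 K; P₃ = P₂·(V₂/V₃)^γ = 2748 kPa.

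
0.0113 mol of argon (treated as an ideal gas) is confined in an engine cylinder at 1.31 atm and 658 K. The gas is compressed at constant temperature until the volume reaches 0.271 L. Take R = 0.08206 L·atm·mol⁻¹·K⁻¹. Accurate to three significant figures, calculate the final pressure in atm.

P₂ ≈ 2.25 atm

From PV = nRT: V₁ = nRT₁/P₁ = 0.4658 L.
T constant ⇒ Boyle's law P V = const: T₂ = T₁; P₂ = P₁·(V₁/V₂) = 2.251 atm.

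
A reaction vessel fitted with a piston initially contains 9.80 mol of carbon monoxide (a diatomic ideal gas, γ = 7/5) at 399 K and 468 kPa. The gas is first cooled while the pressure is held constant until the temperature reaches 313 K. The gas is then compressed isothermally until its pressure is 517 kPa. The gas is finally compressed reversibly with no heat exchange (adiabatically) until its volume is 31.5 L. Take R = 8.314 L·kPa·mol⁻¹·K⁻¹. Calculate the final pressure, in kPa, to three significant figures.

P₄ ≈ 969 kPa

From PV = nRT: V₁ = nRT₁/P₁ = 69.46 L.
P constant ⇒ V ∝ T: P₂ = P₁; V₂ = V₁·(T₂/T₁) = 54.49 L.
Isothermal, so P V is constant: T₃ = T₂; V₃ = V₂·(P₂/P₃) = 49.33 L.
Adiabatic (γ = 7/5), T V^(γ−1) and P V^γ constant: T₄ = T₃·(V₃/V₄)^(γ−1) = 374.5 K; P₄ = P₃·(V₃/V₄)^γ = 968.7 kPa.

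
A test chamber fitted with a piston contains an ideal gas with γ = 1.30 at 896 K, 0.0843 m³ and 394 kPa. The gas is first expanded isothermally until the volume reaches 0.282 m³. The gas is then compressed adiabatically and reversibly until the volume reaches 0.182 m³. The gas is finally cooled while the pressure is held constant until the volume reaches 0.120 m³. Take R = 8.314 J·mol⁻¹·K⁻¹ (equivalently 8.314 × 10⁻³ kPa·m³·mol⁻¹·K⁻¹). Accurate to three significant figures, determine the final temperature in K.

T constant ⇒ Boyle's law P V = const: T₂ = T₁; P₂ = P₁·(V₁/V₂) = 117.8 kPa.
Adiabatic (γ = 1.30), T V^(γ−1) and P V^γ constant: T₃ = T₂·(V₂/V₃)^(γ−1) = 1022 K; P₃ = P₂·(V₂/V₃)^γ = 208.1 kPa.
Isobaric, so V/T is constant: P₄ = P₃; T₄ = T₃·(V₄/V₃) = 673.7 K.

T₄ ≈ 674 K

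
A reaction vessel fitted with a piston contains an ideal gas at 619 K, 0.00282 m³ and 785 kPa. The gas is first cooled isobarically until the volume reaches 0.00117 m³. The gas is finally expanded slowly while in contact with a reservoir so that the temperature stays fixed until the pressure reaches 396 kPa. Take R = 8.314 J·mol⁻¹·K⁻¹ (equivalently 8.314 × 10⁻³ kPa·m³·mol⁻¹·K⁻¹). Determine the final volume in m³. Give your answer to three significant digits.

Isobaric, so V/T is constant: P₂ = P₁; T₂ = T₁·(V₂/V₁) = 256.8 K.
Isothermal, so P V is constant: T₃ = T₂; V₃ = V₂·(P₂/P₃) = 0.002319 m³.

V₃ ≈ 0.00232 m³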